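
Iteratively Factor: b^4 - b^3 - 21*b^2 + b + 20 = (b - 5)*(b^3 + 4*b^2 - b - 4) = (b - 5)*(b + 1)*(b^2 + 3*b - 4) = (b - 5)*(b + 1)*(b + 4)*(b - 1)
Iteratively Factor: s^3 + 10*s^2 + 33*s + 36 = (s + 3)*(s^2 + 7*s + 12) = (s + 3)*(s + 4)*(s + 3)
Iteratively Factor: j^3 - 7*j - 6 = (j + 2)*(j^2 - 2*j - 3) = (j + 1)*(j + 2)*(j - 3)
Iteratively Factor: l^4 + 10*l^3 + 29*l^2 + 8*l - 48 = (l - 1)*(l^3 + 11*l^2 + 40*l + 48) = (l - 1)*(l + 3)*(l^2 + 8*l + 16) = (l - 1)*(l + 3)*(l + 4)*(l + 4)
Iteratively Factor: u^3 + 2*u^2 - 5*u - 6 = (u + 3)*(u^2 - u - 2) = (u - 2)*(u + 3)*(u + 1)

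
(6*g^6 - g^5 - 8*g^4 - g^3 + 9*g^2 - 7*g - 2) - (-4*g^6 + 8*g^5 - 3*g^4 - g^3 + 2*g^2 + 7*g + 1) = 10*g^6 - 9*g^5 - 5*g^4 + 7*g^2 - 14*g - 3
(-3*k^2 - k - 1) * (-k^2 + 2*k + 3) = 3*k^4 - 5*k^3 - 10*k^2 - 5*k - 3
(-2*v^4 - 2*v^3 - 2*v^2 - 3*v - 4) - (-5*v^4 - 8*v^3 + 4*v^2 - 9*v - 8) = 3*v^4 + 6*v^3 - 6*v^2 + 6*v + 4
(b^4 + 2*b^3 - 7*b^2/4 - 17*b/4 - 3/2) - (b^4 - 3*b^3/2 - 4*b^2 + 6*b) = 7*b^3/2 + 9*b^2/4 - 41*b/4 - 3/2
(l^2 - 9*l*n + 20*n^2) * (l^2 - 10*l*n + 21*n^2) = l^4 - 19*l^3*n + 131*l^2*n^2 - 389*l*n^3 + 420*n^4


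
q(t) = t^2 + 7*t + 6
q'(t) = 2*t + 7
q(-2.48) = -5.21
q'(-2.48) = 2.04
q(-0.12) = 5.17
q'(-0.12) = 6.76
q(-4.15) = -5.83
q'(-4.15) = -1.30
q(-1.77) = -3.26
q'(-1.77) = 3.46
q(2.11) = 25.22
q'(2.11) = 11.22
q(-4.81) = -4.53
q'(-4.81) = -2.62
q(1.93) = 23.23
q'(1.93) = 10.86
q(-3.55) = -6.25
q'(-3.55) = -0.10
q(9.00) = 150.00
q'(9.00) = 25.00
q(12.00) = 234.00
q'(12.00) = 31.00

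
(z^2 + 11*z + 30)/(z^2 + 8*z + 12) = (z + 5)/(z + 2)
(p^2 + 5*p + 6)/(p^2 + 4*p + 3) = (p + 2)/(p + 1)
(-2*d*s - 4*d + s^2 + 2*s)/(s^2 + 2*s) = (-2*d + s)/s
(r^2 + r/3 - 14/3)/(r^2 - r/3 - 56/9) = 3*(r - 2)/(3*r - 8)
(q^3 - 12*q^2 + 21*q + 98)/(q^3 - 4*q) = (q^2 - 14*q + 49)/(q*(q - 2))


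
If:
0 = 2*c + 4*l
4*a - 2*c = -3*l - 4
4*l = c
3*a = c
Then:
No Solution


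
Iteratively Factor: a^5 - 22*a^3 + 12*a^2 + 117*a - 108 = (a - 1)*(a^4 + a^3 - 21*a^2 - 9*a + 108) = (a - 1)*(a + 3)*(a^3 - 2*a^2 - 15*a + 36) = (a - 1)*(a + 3)*(a + 4)*(a^2 - 6*a + 9) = (a - 3)*(a - 1)*(a + 3)*(a + 4)*(a - 3)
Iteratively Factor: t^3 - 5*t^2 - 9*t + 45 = (t + 3)*(t^2 - 8*t + 15) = (t - 3)*(t + 3)*(t - 5)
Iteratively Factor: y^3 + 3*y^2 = (y)*(y^2 + 3*y) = y^2*(y + 3)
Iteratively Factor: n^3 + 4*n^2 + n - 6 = (n - 1)*(n^2 + 5*n + 6) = (n - 1)*(n + 2)*(n + 3)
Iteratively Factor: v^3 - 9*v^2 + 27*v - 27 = (v - 3)*(v^2 - 6*v + 9) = (v - 3)^2*(v - 3)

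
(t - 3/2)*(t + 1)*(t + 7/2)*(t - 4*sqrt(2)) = t^4 - 4*sqrt(2)*t^3 + 3*t^3 - 12*sqrt(2)*t^2 - 13*t^2/4 - 21*t/4 + 13*sqrt(2)*t + 21*sqrt(2)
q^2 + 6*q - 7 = (q - 1)*(q + 7)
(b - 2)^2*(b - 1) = b^3 - 5*b^2 + 8*b - 4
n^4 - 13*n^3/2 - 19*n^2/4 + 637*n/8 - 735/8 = (n - 5)*(n - 7/2)*(n - 3/2)*(n + 7/2)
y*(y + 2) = y^2 + 2*y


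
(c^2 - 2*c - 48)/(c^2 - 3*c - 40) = (c + 6)/(c + 5)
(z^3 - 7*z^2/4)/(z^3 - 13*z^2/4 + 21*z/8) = 2*z/(2*z - 3)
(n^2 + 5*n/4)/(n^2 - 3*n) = (n + 5/4)/(n - 3)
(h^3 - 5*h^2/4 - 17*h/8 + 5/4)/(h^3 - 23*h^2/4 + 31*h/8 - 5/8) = (4*h^2 - 3*h - 10)/(4*h^2 - 21*h + 5)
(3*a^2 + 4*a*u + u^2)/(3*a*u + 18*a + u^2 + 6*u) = (a + u)/(u + 6)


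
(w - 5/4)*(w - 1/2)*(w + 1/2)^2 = w^4 - 3*w^3/4 - 7*w^2/8 + 3*w/16 + 5/32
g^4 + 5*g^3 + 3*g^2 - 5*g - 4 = (g - 1)*(g + 1)^2*(g + 4)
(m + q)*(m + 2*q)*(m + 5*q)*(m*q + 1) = m^4*q + 8*m^3*q^2 + m^3 + 17*m^2*q^3 + 8*m^2*q + 10*m*q^4 + 17*m*q^2 + 10*q^3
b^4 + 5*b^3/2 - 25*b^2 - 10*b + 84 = (b - 7/2)*(b - 2)*(b + 2)*(b + 6)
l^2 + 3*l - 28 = (l - 4)*(l + 7)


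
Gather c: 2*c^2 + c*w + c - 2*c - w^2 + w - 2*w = 2*c^2 + c*(w - 1) - w^2 - w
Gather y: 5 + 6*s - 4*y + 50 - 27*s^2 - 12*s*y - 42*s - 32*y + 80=-27*s^2 - 36*s + y*(-12*s - 36) + 135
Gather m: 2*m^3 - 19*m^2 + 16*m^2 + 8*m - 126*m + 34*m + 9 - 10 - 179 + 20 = 2*m^3 - 3*m^2 - 84*m - 160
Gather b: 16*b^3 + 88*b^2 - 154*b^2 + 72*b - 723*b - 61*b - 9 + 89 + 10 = 16*b^3 - 66*b^2 - 712*b + 90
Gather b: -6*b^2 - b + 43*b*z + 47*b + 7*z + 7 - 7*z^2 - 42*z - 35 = -6*b^2 + b*(43*z + 46) - 7*z^2 - 35*z - 28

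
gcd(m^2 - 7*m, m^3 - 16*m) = m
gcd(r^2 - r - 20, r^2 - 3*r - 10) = r - 5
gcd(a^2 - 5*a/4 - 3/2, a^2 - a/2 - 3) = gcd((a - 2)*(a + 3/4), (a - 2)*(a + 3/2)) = a - 2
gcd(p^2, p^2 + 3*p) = p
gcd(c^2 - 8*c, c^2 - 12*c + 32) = c - 8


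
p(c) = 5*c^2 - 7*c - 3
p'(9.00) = 83.00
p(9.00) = 339.00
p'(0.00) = -7.00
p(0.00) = -3.00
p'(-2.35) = -30.50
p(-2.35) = 41.06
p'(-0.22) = -9.20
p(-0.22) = -1.22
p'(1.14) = 4.40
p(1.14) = -4.48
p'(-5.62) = -63.20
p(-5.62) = 194.26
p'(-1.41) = -21.10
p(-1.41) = 16.81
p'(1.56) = 8.60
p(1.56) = -1.75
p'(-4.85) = -55.50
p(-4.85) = 148.56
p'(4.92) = 42.20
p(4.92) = 83.59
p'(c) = 10*c - 7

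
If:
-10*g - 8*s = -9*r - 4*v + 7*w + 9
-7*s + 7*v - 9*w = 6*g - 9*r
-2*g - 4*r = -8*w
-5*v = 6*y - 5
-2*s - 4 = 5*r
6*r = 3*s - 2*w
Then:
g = -5156/6075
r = -2336/6075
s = -1262/1215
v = -2177/1215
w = -91/225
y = 1696/729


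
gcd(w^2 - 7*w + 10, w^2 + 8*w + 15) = 1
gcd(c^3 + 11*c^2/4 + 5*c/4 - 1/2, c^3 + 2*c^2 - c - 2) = c^2 + 3*c + 2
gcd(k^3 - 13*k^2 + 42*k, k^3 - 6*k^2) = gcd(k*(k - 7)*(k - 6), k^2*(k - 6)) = k^2 - 6*k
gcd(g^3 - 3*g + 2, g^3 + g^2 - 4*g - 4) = g + 2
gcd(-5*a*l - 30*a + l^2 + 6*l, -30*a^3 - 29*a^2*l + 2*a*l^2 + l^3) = 5*a - l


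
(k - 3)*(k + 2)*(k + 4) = k^3 + 3*k^2 - 10*k - 24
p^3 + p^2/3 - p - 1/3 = (p - 1)*(p + 1/3)*(p + 1)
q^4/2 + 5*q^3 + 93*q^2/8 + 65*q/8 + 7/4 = (q/2 + 1)*(q + 1/2)^2*(q + 7)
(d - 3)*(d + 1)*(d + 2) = d^3 - 7*d - 6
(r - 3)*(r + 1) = r^2 - 2*r - 3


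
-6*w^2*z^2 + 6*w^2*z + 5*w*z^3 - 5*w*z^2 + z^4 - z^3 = z*(-w + z)*(6*w + z)*(z - 1)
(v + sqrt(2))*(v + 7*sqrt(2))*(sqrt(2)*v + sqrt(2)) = sqrt(2)*v^3 + sqrt(2)*v^2 + 16*v^2 + 16*v + 14*sqrt(2)*v + 14*sqrt(2)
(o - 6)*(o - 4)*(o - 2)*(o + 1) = o^4 - 11*o^3 + 32*o^2 - 4*o - 48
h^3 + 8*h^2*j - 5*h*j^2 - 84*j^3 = (h - 3*j)*(h + 4*j)*(h + 7*j)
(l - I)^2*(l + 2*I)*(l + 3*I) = l^4 + 3*I*l^3 + 3*l^2 + 7*I*l + 6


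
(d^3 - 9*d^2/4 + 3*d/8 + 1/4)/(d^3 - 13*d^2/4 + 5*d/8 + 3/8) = (d - 2)/(d - 3)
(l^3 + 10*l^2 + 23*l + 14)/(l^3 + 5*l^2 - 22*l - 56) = (l + 1)/(l - 4)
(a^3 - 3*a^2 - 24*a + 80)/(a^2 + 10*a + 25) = (a^2 - 8*a + 16)/(a + 5)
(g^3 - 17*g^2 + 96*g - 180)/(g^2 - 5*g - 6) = (g^2 - 11*g + 30)/(g + 1)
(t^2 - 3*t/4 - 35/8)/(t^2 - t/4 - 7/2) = (t - 5/2)/(t - 2)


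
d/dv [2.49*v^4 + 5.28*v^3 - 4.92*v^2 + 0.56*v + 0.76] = 9.96*v^3 + 15.84*v^2 - 9.84*v + 0.56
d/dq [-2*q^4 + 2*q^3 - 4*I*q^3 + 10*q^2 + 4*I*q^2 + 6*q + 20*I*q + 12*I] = -8*q^3 + q^2*(6 - 12*I) + q*(20 + 8*I) + 6 + 20*I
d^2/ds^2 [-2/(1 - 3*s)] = 36/(3*s - 1)^3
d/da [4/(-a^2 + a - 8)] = 4*(2*a - 1)/(a^2 - a + 8)^2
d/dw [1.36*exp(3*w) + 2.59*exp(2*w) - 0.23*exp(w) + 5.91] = (4.08*exp(2*w) + 5.18*exp(w) - 0.23)*exp(w)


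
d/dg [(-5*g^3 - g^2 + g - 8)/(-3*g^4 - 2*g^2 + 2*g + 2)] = ((15*g^2 + 2*g - 1)*(3*g^4 + 2*g^2 - 2*g - 2) - 2*(6*g^3 + 2*g - 1)*(5*g^3 + g^2 - g + 8))/(3*g^4 + 2*g^2 - 2*g - 2)^2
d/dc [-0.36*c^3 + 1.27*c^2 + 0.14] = c*(2.54 - 1.08*c)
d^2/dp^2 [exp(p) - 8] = exp(p)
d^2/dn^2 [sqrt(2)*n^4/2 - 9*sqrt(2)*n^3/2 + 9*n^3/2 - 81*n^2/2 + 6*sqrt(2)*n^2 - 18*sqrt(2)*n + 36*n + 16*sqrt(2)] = 6*sqrt(2)*n^2 - 27*sqrt(2)*n + 27*n - 81 + 12*sqrt(2)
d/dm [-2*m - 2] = -2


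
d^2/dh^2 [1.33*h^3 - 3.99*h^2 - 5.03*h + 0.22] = 7.98*h - 7.98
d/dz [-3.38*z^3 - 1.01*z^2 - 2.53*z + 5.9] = -10.14*z^2 - 2.02*z - 2.53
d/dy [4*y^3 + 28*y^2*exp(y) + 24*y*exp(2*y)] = 28*y^2*exp(y) + 12*y^2 + 48*y*exp(2*y) + 56*y*exp(y) + 24*exp(2*y)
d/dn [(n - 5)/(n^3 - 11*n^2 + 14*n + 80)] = 2*(3 - n)/(n^4 - 12*n^3 + 4*n^2 + 192*n + 256)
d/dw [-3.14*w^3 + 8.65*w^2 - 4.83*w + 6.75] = -9.42*w^2 + 17.3*w - 4.83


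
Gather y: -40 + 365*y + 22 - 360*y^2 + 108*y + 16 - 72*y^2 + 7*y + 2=-432*y^2 + 480*y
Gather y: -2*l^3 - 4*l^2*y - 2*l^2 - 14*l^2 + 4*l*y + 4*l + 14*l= -2*l^3 - 16*l^2 + 18*l + y*(-4*l^2 + 4*l)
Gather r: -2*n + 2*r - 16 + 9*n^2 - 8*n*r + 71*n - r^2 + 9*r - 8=9*n^2 + 69*n - r^2 + r*(11 - 8*n) - 24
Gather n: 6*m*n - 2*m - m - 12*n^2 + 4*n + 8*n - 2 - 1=-3*m - 12*n^2 + n*(6*m + 12) - 3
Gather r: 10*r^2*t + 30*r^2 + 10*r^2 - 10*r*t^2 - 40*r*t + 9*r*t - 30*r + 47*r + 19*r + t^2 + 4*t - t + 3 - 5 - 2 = r^2*(10*t + 40) + r*(-10*t^2 - 31*t + 36) + t^2 + 3*t - 4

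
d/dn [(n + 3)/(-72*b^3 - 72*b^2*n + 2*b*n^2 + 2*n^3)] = (-36*b^3 - 36*b^2*n + b*n^2 + n^3 - (n + 3)*(-36*b^2 + 2*b*n + 3*n^2))/(2*(36*b^3 + 36*b^2*n - b*n^2 - n^3)^2)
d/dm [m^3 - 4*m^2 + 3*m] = 3*m^2 - 8*m + 3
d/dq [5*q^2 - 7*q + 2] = 10*q - 7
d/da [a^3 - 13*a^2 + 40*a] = 3*a^2 - 26*a + 40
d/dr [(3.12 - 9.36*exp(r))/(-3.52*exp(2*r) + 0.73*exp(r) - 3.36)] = (-32.9472*exp(2*r) + 21.9648*exp(r) + 29.172)*exp(r)/(12.3904*exp(4*r) - 5.1392*exp(3*r) + 24.1873*exp(2*r) - 4.9056*exp(r) + 11.2896)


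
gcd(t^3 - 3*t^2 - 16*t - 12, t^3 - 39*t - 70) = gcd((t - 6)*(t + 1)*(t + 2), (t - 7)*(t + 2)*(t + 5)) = t + 2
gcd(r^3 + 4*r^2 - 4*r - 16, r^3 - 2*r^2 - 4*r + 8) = r^2 - 4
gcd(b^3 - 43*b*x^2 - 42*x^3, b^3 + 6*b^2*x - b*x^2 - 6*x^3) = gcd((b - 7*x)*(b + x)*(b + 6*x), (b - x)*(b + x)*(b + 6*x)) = b^2 + 7*b*x + 6*x^2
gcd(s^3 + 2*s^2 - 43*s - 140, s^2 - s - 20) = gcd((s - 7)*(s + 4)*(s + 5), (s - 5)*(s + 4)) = s + 4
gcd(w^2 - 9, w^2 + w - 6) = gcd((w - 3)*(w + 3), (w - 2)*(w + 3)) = w + 3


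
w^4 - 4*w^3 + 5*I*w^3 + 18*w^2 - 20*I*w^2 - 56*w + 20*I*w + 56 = (w - 2)^2*(w - 2*I)*(w + 7*I)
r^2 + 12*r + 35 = (r + 5)*(r + 7)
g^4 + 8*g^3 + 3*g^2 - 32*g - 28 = (g - 2)*(g + 1)*(g + 2)*(g + 7)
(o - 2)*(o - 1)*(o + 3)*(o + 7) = o^4 + 7*o^3 - 7*o^2 - 43*o + 42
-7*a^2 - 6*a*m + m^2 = (-7*a + m)*(a + m)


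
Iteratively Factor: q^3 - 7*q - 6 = (q + 1)*(q^2 - q - 6) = (q + 1)*(q + 2)*(q - 3)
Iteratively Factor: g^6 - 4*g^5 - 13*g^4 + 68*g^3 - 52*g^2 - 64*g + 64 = (g + 4)*(g^5 - 8*g^4 + 19*g^3 - 8*g^2 - 20*g + 16) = (g - 4)*(g + 4)*(g^4 - 4*g^3 + 3*g^2 + 4*g - 4) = (g - 4)*(g - 1)*(g + 4)*(g^3 - 3*g^2 + 4) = (g - 4)*(g - 2)*(g - 1)*(g + 4)*(g^2 - g - 2) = (g - 4)*(g - 2)^2*(g - 1)*(g + 4)*(g + 1)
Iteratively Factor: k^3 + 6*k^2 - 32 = (k + 4)*(k^2 + 2*k - 8) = (k + 4)^2*(k - 2)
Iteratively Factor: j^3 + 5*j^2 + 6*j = (j)*(j^2 + 5*j + 6) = j*(j + 2)*(j + 3)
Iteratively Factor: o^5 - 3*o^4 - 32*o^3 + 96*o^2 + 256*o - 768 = (o + 4)*(o^4 - 7*o^3 - 4*o^2 + 112*o - 192) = (o - 4)*(o + 4)*(o^3 - 3*o^2 - 16*o + 48) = (o - 4)^2*(o + 4)*(o^2 + o - 12) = (o - 4)^2*(o + 4)^2*(o - 3)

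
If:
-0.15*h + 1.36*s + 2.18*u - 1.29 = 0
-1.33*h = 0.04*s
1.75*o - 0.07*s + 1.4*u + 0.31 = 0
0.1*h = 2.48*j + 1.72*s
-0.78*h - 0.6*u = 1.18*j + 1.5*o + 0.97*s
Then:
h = -0.03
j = -0.77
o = -0.05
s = 1.10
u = -0.10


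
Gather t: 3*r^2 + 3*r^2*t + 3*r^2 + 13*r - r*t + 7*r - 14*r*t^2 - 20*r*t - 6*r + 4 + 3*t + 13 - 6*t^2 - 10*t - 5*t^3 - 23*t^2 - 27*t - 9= 6*r^2 + 14*r - 5*t^3 + t^2*(-14*r - 29) + t*(3*r^2 - 21*r - 34) + 8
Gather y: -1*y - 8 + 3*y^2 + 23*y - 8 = 3*y^2 + 22*y - 16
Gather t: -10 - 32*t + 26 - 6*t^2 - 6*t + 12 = -6*t^2 - 38*t + 28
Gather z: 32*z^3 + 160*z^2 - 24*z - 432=32*z^3 + 160*z^2 - 24*z - 432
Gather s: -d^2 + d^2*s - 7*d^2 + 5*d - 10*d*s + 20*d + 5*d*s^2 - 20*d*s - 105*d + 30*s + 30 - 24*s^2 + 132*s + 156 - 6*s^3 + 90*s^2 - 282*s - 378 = -8*d^2 - 80*d - 6*s^3 + s^2*(5*d + 66) + s*(d^2 - 30*d - 120) - 192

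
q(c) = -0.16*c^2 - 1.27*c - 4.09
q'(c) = -0.32*c - 1.27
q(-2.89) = -1.76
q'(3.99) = -2.55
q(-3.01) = -1.72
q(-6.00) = -2.23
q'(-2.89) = -0.35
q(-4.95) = -1.72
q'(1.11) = -1.63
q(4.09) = -11.96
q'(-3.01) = -0.31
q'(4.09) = -2.58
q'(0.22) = -1.34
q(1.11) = -5.70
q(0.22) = -4.38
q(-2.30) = -2.02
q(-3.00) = -1.72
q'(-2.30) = -0.53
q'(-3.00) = -0.31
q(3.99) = -11.70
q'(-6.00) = 0.65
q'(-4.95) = 0.31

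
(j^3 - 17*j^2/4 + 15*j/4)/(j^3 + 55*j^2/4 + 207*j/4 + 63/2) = j*(4*j^2 - 17*j + 15)/(4*j^3 + 55*j^2 + 207*j + 126)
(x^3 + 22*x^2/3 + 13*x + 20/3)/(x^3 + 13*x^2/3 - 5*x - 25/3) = (3*x + 4)/(3*x - 5)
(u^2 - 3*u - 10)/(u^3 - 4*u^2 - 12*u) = (u - 5)/(u*(u - 6))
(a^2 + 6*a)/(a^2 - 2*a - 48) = a/(a - 8)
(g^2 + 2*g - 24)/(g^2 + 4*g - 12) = (g - 4)/(g - 2)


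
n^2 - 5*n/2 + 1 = (n - 2)*(n - 1/2)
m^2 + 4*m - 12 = (m - 2)*(m + 6)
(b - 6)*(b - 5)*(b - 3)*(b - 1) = b^4 - 15*b^3 + 77*b^2 - 153*b + 90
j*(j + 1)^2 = j^3 + 2*j^2 + j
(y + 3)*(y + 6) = y^2 + 9*y + 18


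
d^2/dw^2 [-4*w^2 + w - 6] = -8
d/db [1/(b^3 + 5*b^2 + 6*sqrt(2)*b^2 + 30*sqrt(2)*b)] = (-3*b^2 - 12*sqrt(2)*b - 10*b - 30*sqrt(2))/(b^2*(b^2 + 5*b + 6*sqrt(2)*b + 30*sqrt(2))^2)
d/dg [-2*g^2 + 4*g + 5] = 4 - 4*g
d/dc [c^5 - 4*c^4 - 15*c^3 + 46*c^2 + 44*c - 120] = 5*c^4 - 16*c^3 - 45*c^2 + 92*c + 44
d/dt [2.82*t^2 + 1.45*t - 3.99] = 5.64*t + 1.45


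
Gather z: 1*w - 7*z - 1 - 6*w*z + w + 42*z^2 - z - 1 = 2*w + 42*z^2 + z*(-6*w - 8) - 2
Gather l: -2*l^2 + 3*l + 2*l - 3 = -2*l^2 + 5*l - 3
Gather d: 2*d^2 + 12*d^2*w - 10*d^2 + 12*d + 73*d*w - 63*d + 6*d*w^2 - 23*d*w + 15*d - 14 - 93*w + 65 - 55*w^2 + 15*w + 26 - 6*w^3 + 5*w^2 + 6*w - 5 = d^2*(12*w - 8) + d*(6*w^2 + 50*w - 36) - 6*w^3 - 50*w^2 - 72*w + 72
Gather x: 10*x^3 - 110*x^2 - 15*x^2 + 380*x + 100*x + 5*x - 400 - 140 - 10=10*x^3 - 125*x^2 + 485*x - 550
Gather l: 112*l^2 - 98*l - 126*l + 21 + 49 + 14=112*l^2 - 224*l + 84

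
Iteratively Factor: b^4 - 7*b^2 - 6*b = (b)*(b^3 - 7*b - 6) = b*(b + 2)*(b^2 - 2*b - 3) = b*(b - 3)*(b + 2)*(b + 1)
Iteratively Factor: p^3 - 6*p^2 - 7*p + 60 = (p - 4)*(p^2 - 2*p - 15) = (p - 4)*(p + 3)*(p - 5)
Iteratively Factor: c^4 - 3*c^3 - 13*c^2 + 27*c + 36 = (c - 3)*(c^3 - 13*c - 12) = (c - 4)*(c - 3)*(c^2 + 4*c + 3) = (c - 4)*(c - 3)*(c + 3)*(c + 1)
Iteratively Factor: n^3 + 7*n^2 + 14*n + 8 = (n + 2)*(n^2 + 5*n + 4) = (n + 2)*(n + 4)*(n + 1)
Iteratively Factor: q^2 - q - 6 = (q - 3)*(q + 2)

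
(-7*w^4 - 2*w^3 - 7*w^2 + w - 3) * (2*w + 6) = -14*w^5 - 46*w^4 - 26*w^3 - 40*w^2 - 18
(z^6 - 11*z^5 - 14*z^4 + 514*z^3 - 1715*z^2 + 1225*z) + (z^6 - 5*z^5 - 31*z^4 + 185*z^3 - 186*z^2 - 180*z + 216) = 2*z^6 - 16*z^5 - 45*z^4 + 699*z^3 - 1901*z^2 + 1045*z + 216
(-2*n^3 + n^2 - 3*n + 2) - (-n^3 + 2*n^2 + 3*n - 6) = -n^3 - n^2 - 6*n + 8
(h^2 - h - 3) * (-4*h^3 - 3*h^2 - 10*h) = -4*h^5 + h^4 + 5*h^3 + 19*h^2 + 30*h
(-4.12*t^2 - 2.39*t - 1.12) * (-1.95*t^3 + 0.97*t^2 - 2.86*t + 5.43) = 8.034*t^5 + 0.6641*t^4 + 11.6489*t^3 - 16.6226*t^2 - 9.7745*t - 6.0816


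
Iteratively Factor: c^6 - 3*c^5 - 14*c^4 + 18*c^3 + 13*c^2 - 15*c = (c + 3)*(c^5 - 6*c^4 + 4*c^3 + 6*c^2 - 5*c) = (c - 1)*(c + 3)*(c^4 - 5*c^3 - c^2 + 5*c) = (c - 1)^2*(c + 3)*(c^3 - 4*c^2 - 5*c) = (c - 5)*(c - 1)^2*(c + 3)*(c^2 + c) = c*(c - 5)*(c - 1)^2*(c + 3)*(c + 1)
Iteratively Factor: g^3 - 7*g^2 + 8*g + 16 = (g - 4)*(g^2 - 3*g - 4) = (g - 4)^2*(g + 1)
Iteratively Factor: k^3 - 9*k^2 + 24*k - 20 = (k - 2)*(k^2 - 7*k + 10) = (k - 2)^2*(k - 5)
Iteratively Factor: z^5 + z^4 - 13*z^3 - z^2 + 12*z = (z + 4)*(z^4 - 3*z^3 - z^2 + 3*z) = (z - 1)*(z + 4)*(z^3 - 2*z^2 - 3*z) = (z - 3)*(z - 1)*(z + 4)*(z^2 + z) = (z - 3)*(z - 1)*(z + 1)*(z + 4)*(z)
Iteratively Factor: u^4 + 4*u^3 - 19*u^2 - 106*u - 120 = (u - 5)*(u^3 + 9*u^2 + 26*u + 24) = (u - 5)*(u + 2)*(u^2 + 7*u + 12) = (u - 5)*(u + 2)*(u + 4)*(u + 3)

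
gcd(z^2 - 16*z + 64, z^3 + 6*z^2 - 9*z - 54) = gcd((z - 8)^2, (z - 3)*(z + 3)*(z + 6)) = 1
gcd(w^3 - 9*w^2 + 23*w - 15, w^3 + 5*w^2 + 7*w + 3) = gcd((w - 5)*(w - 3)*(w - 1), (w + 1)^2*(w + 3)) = 1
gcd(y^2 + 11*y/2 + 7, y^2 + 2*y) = y + 2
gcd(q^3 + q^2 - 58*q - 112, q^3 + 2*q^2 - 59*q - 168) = q^2 - q - 56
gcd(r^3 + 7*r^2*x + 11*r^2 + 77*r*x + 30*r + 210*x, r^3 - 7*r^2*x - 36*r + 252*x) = r + 6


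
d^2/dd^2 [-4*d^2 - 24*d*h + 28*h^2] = -8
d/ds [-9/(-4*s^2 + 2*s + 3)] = 18*(1 - 4*s)/(-4*s^2 + 2*s + 3)^2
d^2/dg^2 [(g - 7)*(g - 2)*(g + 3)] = 6*g - 12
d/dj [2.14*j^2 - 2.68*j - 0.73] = 4.28*j - 2.68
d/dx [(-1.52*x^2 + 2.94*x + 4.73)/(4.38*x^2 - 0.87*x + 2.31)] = (-11.5548*x^2 - 48.4572*x + 10.9065)/(19.1844*x^4 - 7.6212*x^3 + 20.9925*x^2 - 4.0194*x + 5.3361)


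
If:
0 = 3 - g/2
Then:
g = 6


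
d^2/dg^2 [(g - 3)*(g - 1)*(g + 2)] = 6*g - 4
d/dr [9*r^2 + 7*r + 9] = 18*r + 7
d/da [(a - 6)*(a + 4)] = 2*a - 2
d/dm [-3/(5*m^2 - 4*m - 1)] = 6*(5*m - 2)/(-5*m^2 + 4*m + 1)^2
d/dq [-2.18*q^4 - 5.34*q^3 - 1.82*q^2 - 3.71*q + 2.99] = -8.72*q^3 - 16.02*q^2 - 3.64*q - 3.71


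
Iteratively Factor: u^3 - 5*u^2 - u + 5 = (u - 5)*(u^2 - 1) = (u - 5)*(u + 1)*(u - 1)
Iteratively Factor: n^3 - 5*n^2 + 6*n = (n - 3)*(n^2 - 2*n) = n*(n - 3)*(n - 2)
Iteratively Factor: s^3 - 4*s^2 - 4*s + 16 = (s - 2)*(s^2 - 2*s - 8) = (s - 4)*(s - 2)*(s + 2)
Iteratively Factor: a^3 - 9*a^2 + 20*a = (a - 5)*(a^2 - 4*a) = (a - 5)*(a - 4)*(a)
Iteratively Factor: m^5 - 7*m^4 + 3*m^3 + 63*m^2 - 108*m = (m - 4)*(m^4 - 3*m^3 - 9*m^2 + 27*m) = (m - 4)*(m - 3)*(m^3 - 9*m) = m*(m - 4)*(m - 3)*(m^2 - 9) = m*(m - 4)*(m - 3)*(m + 3)*(m - 3)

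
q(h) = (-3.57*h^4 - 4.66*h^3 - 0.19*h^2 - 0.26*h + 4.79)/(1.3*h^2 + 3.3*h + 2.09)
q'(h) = (-2.6*h - 3.3)*(-3.57*h^4 - 4.66*h^3 - 0.19*h^2 - 0.26*h + 4.79)/(1.3*h^2 + 3.3*h + 2.09)^2 + (-14.28*h^3 - 13.98*h^2 - 0.38*h - 0.26)/(1.3*h^2 + 3.3*h + 2.09)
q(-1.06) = 111.91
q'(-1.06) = -1128.21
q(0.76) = 0.23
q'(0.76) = -3.01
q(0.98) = -0.51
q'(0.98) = -3.73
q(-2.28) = -27.83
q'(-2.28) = 18.16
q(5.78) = -75.66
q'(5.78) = -28.49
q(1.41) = -2.48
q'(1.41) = -5.50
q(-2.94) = -39.83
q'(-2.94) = 19.27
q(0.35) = 1.30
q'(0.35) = -2.40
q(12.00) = -358.71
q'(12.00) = -62.55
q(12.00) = -358.71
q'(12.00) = -62.55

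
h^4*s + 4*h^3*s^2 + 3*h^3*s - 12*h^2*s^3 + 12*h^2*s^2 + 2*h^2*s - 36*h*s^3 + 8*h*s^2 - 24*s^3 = (h + 2)*(h - 2*s)*(h + 6*s)*(h*s + s)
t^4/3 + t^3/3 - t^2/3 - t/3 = t*(t/3 + 1/3)*(t - 1)*(t + 1)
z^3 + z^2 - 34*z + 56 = (z - 4)*(z - 2)*(z + 7)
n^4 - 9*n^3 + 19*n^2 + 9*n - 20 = (n - 5)*(n - 4)*(n - 1)*(n + 1)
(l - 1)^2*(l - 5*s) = l^3 - 5*l^2*s - 2*l^2 + 10*l*s + l - 5*s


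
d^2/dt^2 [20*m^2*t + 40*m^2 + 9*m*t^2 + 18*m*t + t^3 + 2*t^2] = 18*m + 6*t + 4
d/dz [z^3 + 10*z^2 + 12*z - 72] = 3*z^2 + 20*z + 12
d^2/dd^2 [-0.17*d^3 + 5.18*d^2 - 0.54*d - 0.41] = 10.36 - 1.02*d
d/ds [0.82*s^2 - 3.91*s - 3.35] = 1.64*s - 3.91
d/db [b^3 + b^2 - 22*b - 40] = 3*b^2 + 2*b - 22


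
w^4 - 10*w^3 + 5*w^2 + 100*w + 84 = (w - 7)*(w - 6)*(w + 1)*(w + 2)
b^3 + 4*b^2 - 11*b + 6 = (b - 1)^2*(b + 6)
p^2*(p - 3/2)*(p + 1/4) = p^4 - 5*p^3/4 - 3*p^2/8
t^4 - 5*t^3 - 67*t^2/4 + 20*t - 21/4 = (t - 7)*(t - 1/2)^2*(t + 3)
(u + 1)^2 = u^2 + 2*u + 1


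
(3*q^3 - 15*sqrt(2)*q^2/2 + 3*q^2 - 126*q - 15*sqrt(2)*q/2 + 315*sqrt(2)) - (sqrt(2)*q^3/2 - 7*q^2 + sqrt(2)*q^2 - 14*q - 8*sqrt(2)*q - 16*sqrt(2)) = -sqrt(2)*q^3/2 + 3*q^3 - 17*sqrt(2)*q^2/2 + 10*q^2 - 112*q + sqrt(2)*q/2 + 331*sqrt(2)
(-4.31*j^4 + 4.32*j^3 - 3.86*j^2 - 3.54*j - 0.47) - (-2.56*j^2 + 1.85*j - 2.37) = -4.31*j^4 + 4.32*j^3 - 1.3*j^2 - 5.39*j + 1.9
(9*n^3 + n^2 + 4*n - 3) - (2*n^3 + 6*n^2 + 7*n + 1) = 7*n^3 - 5*n^2 - 3*n - 4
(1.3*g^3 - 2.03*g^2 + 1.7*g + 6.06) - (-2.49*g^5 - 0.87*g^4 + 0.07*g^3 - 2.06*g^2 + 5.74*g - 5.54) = 2.49*g^5 + 0.87*g^4 + 1.23*g^3 + 0.0300000000000002*g^2 - 4.04*g + 11.6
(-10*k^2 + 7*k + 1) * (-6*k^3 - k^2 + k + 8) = 60*k^5 - 32*k^4 - 23*k^3 - 74*k^2 + 57*k + 8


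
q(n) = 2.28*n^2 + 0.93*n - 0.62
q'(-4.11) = -17.81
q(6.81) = 111.45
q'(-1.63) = -6.50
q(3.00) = 22.69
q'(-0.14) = 0.29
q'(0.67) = 3.99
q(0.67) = 1.03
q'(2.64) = 12.97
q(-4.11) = 34.07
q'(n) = 4.56*n + 0.93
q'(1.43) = 7.45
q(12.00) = 338.86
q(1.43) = 5.37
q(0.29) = -0.16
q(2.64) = 17.73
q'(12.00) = 55.65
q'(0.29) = 2.25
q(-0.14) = -0.71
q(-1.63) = 3.92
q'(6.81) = 31.98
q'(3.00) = 14.61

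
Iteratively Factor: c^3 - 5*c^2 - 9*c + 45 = (c + 3)*(c^2 - 8*c + 15) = (c - 3)*(c + 3)*(c - 5)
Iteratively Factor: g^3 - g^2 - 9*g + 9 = (g - 1)*(g^2 - 9) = (g - 3)*(g - 1)*(g + 3)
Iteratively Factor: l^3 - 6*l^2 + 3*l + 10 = (l - 5)*(l^2 - l - 2) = (l - 5)*(l + 1)*(l - 2)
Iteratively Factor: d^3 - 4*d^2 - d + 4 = (d - 4)*(d^2 - 1) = (d - 4)*(d + 1)*(d - 1)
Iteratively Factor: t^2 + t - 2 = (t + 2)*(t - 1)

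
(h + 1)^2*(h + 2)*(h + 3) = h^4 + 7*h^3 + 17*h^2 + 17*h + 6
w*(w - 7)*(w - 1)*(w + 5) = w^4 - 3*w^3 - 33*w^2 + 35*w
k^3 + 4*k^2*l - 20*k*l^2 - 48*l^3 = (k - 4*l)*(k + 2*l)*(k + 6*l)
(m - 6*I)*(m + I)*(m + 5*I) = m^3 + 31*m + 30*I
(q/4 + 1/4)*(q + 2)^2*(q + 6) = q^4/4 + 11*q^3/4 + 19*q^2/2 + 13*q + 6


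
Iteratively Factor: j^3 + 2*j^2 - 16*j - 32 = (j + 2)*(j^2 - 16) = (j - 4)*(j + 2)*(j + 4)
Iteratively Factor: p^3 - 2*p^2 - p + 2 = (p - 2)*(p^2 - 1) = (p - 2)*(p + 1)*(p - 1)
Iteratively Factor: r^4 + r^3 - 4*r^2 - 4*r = (r - 2)*(r^3 + 3*r^2 + 2*r) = (r - 2)*(r + 1)*(r^2 + 2*r) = (r - 2)*(r + 1)*(r + 2)*(r)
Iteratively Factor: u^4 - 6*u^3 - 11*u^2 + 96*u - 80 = (u - 4)*(u^3 - 2*u^2 - 19*u + 20) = (u - 4)*(u + 4)*(u^2 - 6*u + 5) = (u - 5)*(u - 4)*(u + 4)*(u - 1)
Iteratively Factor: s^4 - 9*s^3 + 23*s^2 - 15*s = (s - 3)*(s^3 - 6*s^2 + 5*s) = (s - 5)*(s - 3)*(s^2 - s) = s*(s - 5)*(s - 3)*(s - 1)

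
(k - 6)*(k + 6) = k^2 - 36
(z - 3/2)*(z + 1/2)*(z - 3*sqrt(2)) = z^3 - 3*sqrt(2)*z^2 - z^2 - 3*z/4 + 3*sqrt(2)*z + 9*sqrt(2)/4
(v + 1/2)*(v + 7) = v^2 + 15*v/2 + 7/2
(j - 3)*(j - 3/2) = j^2 - 9*j/2 + 9/2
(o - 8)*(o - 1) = o^2 - 9*o + 8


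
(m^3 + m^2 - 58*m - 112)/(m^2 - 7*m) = (m^3 + m^2 - 58*m - 112)/(m*(m - 7))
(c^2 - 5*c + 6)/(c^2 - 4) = (c - 3)/(c + 2)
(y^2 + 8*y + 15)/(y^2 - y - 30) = (y + 3)/(y - 6)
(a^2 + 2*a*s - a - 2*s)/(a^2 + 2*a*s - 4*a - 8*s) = (a - 1)/(a - 4)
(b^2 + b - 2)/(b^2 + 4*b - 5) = (b + 2)/(b + 5)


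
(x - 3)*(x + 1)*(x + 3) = x^3 + x^2 - 9*x - 9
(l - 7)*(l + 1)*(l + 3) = l^3 - 3*l^2 - 25*l - 21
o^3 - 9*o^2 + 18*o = o*(o - 6)*(o - 3)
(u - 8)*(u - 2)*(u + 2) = u^3 - 8*u^2 - 4*u + 32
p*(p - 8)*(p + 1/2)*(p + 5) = p^4 - 5*p^3/2 - 83*p^2/2 - 20*p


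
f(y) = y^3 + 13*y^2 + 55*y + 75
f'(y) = 3*y^2 + 26*y + 55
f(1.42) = 182.18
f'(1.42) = 97.97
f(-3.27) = -0.81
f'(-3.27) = 2.06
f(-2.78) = 1.08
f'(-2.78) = 5.91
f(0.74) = 123.22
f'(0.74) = 75.88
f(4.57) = 693.30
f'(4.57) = 236.47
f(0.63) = 115.06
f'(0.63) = 72.57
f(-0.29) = 60.12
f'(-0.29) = 47.71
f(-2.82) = 0.86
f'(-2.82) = 5.54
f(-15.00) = -1200.00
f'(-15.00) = 340.00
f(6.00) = 1089.00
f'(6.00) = 319.00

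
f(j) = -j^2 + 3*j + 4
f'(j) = 3 - 2*j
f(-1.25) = -1.31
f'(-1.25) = 5.50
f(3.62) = 1.76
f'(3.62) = -4.24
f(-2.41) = -9.04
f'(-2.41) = 7.82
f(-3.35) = -17.27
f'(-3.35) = 9.70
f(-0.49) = 2.29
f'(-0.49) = 3.98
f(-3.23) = -16.12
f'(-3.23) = 9.46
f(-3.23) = -16.12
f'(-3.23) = 9.46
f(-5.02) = -36.26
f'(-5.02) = 13.04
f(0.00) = 4.00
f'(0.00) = 3.00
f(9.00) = -50.00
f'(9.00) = -15.00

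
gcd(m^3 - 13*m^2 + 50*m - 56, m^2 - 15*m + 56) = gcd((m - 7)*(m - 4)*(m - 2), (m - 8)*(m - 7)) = m - 7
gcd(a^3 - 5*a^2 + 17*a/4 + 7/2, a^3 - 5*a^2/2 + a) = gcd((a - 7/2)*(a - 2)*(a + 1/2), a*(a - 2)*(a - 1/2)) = a - 2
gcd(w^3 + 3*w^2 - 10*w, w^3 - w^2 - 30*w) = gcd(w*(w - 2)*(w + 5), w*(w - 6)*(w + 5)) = w^2 + 5*w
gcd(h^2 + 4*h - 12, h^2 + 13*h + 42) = h + 6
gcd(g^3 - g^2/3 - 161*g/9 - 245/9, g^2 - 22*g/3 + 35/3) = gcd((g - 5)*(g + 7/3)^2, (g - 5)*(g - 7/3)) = g - 5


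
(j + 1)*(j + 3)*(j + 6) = j^3 + 10*j^2 + 27*j + 18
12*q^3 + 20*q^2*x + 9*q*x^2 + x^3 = (q + x)*(2*q + x)*(6*q + x)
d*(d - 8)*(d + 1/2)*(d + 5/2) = d^4 - 5*d^3 - 91*d^2/4 - 10*d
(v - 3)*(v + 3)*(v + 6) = v^3 + 6*v^2 - 9*v - 54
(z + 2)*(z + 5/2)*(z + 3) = z^3 + 15*z^2/2 + 37*z/2 + 15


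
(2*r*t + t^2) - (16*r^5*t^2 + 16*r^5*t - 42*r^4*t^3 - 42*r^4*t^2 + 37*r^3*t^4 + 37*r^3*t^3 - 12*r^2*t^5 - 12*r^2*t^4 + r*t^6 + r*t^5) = -16*r^5*t^2 - 16*r^5*t + 42*r^4*t^3 + 42*r^4*t^2 - 37*r^3*t^4 - 37*r^3*t^3 + 12*r^2*t^5 + 12*r^2*t^4 - r*t^6 - r*t^5 + 2*r*t + t^2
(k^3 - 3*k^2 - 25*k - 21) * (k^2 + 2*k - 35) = k^5 - k^4 - 66*k^3 + 34*k^2 + 833*k + 735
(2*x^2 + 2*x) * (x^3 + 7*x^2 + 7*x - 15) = 2*x^5 + 16*x^4 + 28*x^3 - 16*x^2 - 30*x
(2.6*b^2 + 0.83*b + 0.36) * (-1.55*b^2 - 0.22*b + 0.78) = -4.03*b^4 - 1.8585*b^3 + 1.2874*b^2 + 0.5682*b + 0.2808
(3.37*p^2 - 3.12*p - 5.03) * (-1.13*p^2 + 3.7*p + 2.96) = -3.8081*p^4 + 15.9946*p^3 + 4.1151*p^2 - 27.8462*p - 14.8888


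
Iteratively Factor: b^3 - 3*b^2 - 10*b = (b - 5)*(b^2 + 2*b) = b*(b - 5)*(b + 2)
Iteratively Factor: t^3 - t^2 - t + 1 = (t + 1)*(t^2 - 2*t + 1) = (t - 1)*(t + 1)*(t - 1)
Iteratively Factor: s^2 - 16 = (s - 4)*(s + 4)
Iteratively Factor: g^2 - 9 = (g + 3)*(g - 3)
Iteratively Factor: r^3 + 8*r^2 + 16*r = (r)*(r^2 + 8*r + 16) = r*(r + 4)*(r + 4)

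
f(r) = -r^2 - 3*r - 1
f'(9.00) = -21.00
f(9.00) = -109.00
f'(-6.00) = 9.00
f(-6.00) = -19.00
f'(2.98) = -8.96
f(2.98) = -18.82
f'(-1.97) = 0.94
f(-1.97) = 1.03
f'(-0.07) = -2.86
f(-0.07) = -0.79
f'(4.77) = -12.54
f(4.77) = -38.06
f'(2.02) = -7.04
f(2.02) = -11.14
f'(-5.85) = 8.70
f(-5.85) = -17.67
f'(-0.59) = -1.82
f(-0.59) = 0.42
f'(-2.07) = 1.14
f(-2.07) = 0.93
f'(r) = -2*r - 3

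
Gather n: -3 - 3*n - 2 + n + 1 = -2*n - 4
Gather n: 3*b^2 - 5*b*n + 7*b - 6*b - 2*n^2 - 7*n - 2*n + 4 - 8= 3*b^2 + b - 2*n^2 + n*(-5*b - 9) - 4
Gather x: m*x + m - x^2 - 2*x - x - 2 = m - x^2 + x*(m - 3) - 2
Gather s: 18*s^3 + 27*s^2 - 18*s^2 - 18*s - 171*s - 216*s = 18*s^3 + 9*s^2 - 405*s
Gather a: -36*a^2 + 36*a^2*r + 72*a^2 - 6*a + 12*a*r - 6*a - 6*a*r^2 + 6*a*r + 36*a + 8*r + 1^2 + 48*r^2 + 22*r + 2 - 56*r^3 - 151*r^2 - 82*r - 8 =a^2*(36*r + 36) + a*(-6*r^2 + 18*r + 24) - 56*r^3 - 103*r^2 - 52*r - 5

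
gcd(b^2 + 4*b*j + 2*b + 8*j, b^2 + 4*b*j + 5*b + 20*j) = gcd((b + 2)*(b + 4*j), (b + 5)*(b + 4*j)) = b + 4*j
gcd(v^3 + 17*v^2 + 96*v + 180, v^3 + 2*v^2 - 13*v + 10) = v + 5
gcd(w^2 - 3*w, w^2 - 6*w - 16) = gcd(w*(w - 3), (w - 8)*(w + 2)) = 1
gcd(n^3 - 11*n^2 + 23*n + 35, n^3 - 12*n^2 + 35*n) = n^2 - 12*n + 35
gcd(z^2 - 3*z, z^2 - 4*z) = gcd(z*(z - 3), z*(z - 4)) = z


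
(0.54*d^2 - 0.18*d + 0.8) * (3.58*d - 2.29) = 1.9332*d^3 - 1.881*d^2 + 3.2762*d - 1.832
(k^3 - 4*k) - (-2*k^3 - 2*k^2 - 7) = 3*k^3 + 2*k^2 - 4*k + 7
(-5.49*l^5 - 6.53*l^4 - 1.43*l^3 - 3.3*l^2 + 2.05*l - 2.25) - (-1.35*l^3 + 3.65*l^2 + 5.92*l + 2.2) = -5.49*l^5 - 6.53*l^4 - 0.0799999999999998*l^3 - 6.95*l^2 - 3.87*l - 4.45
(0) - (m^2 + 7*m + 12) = -m^2 - 7*m - 12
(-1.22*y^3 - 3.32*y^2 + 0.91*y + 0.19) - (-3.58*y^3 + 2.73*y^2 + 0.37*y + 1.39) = 2.36*y^3 - 6.05*y^2 + 0.54*y - 1.2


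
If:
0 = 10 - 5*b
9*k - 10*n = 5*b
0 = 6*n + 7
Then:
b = 2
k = -5/27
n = -7/6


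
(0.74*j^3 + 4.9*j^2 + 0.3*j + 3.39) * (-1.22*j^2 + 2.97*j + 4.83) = -0.9028*j^5 - 3.7802*j^4 + 17.7612*j^3 + 20.4222*j^2 + 11.5173*j + 16.3737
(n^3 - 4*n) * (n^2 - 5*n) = n^5 - 5*n^4 - 4*n^3 + 20*n^2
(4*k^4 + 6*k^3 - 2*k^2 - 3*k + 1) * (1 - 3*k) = -12*k^5 - 14*k^4 + 12*k^3 + 7*k^2 - 6*k + 1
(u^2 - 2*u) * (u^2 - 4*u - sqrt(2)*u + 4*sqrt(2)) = u^4 - 6*u^3 - sqrt(2)*u^3 + 8*u^2 + 6*sqrt(2)*u^2 - 8*sqrt(2)*u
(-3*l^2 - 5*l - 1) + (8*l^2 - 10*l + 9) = 5*l^2 - 15*l + 8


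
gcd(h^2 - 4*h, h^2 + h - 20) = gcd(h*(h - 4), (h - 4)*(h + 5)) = h - 4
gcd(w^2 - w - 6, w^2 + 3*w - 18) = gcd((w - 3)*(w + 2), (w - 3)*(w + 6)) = w - 3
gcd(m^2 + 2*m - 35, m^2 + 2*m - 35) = m^2 + 2*m - 35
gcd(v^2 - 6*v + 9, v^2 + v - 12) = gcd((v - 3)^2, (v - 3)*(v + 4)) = v - 3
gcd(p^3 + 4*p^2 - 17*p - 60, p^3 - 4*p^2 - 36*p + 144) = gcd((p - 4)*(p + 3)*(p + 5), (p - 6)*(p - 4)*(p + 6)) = p - 4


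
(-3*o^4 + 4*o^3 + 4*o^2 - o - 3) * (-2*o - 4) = 6*o^5 + 4*o^4 - 24*o^3 - 14*o^2 + 10*o + 12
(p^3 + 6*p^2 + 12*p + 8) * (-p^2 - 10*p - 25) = -p^5 - 16*p^4 - 97*p^3 - 278*p^2 - 380*p - 200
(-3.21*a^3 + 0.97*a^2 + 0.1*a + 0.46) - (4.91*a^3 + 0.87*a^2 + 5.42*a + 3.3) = -8.12*a^3 + 0.1*a^2 - 5.32*a - 2.84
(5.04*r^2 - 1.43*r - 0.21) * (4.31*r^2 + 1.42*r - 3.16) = 21.7224*r^4 + 0.9935*r^3 - 18.8621*r^2 + 4.2206*r + 0.6636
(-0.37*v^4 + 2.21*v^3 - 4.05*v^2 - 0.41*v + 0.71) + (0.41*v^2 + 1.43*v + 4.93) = -0.37*v^4 + 2.21*v^3 - 3.64*v^2 + 1.02*v + 5.64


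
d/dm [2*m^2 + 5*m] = 4*m + 5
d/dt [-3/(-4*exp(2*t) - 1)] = -24*exp(2*t)/(4*exp(2*t) + 1)^2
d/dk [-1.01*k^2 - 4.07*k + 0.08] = -2.02*k - 4.07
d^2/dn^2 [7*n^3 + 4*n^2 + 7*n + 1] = 42*n + 8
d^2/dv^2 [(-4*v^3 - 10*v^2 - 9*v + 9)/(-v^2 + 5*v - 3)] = 6*(49*v^3 - 99*v^2 + 54*v + 9)/(v^6 - 15*v^5 + 84*v^4 - 215*v^3 + 252*v^2 - 135*v + 27)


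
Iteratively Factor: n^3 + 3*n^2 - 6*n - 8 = (n + 4)*(n^2 - n - 2) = (n + 1)*(n + 4)*(n - 2)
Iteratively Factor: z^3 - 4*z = (z)*(z^2 - 4) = z*(z + 2)*(z - 2)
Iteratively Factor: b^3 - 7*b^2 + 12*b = (b - 4)*(b^2 - 3*b) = (b - 4)*(b - 3)*(b)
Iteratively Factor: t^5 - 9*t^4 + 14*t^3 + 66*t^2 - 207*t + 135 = (t + 3)*(t^4 - 12*t^3 + 50*t^2 - 84*t + 45) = (t - 3)*(t + 3)*(t^3 - 9*t^2 + 23*t - 15) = (t - 5)*(t - 3)*(t + 3)*(t^2 - 4*t + 3) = (t - 5)*(t - 3)^2*(t + 3)*(t - 1)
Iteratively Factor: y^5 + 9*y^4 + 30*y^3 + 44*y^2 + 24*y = (y)*(y^4 + 9*y^3 + 30*y^2 + 44*y + 24) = y*(y + 2)*(y^3 + 7*y^2 + 16*y + 12) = y*(y + 2)^2*(y^2 + 5*y + 6) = y*(y + 2)^3*(y + 3)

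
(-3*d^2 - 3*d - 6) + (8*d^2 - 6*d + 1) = 5*d^2 - 9*d - 5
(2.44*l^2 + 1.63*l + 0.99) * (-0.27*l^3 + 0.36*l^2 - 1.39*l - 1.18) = -0.6588*l^5 + 0.4383*l^4 - 3.0721*l^3 - 4.7885*l^2 - 3.2995*l - 1.1682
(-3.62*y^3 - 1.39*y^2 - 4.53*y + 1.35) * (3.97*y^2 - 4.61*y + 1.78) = -14.3714*y^5 + 11.1699*y^4 - 18.0198*y^3 + 23.7686*y^2 - 14.2869*y + 2.403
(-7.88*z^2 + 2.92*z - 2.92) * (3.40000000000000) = -26.792*z^2 + 9.928*z - 9.928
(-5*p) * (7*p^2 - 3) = -35*p^3 + 15*p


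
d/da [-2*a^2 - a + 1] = -4*a - 1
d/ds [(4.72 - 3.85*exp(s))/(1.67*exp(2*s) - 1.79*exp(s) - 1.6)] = (6.4295*exp(2*s) - 15.7648*exp(s) + 14.6088)*exp(s)/(2.7889*exp(4*s) - 5.9786*exp(3*s) - 2.1399*exp(2*s) + 5.728*exp(s) + 2.56)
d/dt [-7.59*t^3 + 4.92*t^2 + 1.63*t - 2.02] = -22.77*t^2 + 9.84*t + 1.63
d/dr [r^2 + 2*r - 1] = 2*r + 2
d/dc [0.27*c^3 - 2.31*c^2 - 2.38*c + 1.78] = 0.81*c^2 - 4.62*c - 2.38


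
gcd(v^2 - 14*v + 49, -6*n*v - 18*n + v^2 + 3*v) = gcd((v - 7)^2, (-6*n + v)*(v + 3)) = 1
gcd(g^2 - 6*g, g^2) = g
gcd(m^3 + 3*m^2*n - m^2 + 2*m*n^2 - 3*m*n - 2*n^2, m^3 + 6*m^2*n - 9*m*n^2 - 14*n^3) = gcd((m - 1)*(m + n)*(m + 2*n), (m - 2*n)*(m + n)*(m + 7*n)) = m + n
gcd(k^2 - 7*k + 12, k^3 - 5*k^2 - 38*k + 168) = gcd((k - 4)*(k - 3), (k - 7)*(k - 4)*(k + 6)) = k - 4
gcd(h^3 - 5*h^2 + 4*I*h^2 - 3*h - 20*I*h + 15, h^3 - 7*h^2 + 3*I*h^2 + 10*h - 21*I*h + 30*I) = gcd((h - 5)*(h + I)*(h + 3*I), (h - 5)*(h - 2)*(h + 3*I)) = h^2 + h*(-5 + 3*I) - 15*I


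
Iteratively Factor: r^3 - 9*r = (r - 3)*(r^2 + 3*r) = (r - 3)*(r + 3)*(r)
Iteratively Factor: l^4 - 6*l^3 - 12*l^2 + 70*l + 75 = (l + 1)*(l^3 - 7*l^2 - 5*l + 75) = (l - 5)*(l + 1)*(l^2 - 2*l - 15) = (l - 5)*(l + 1)*(l + 3)*(l - 5)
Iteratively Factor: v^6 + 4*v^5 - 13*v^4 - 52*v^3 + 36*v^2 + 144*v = (v)*(v^5 + 4*v^4 - 13*v^3 - 52*v^2 + 36*v + 144) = v*(v - 2)*(v^4 + 6*v^3 - v^2 - 54*v - 72) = v*(v - 2)*(v + 3)*(v^3 + 3*v^2 - 10*v - 24) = v*(v - 3)*(v - 2)*(v + 3)*(v^2 + 6*v + 8) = v*(v - 3)*(v - 2)*(v + 3)*(v + 4)*(v + 2)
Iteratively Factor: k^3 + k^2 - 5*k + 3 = (k - 1)*(k^2 + 2*k - 3) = (k - 1)^2*(k + 3)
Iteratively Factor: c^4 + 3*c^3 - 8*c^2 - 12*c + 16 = (c + 4)*(c^3 - c^2 - 4*c + 4) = (c - 2)*(c + 4)*(c^2 + c - 2) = (c - 2)*(c + 2)*(c + 4)*(c - 1)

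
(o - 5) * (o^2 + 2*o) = o^3 - 3*o^2 - 10*o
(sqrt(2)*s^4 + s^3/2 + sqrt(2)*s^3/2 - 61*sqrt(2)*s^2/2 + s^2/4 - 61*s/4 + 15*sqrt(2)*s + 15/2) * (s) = sqrt(2)*s^5 + s^4/2 + sqrt(2)*s^4/2 - 61*sqrt(2)*s^3/2 + s^3/4 - 61*s^2/4 + 15*sqrt(2)*s^2 + 15*s/2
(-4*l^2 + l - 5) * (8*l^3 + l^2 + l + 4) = -32*l^5 + 4*l^4 - 43*l^3 - 20*l^2 - l - 20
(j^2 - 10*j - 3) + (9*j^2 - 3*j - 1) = 10*j^2 - 13*j - 4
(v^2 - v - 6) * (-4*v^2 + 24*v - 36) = -4*v^4 + 28*v^3 - 36*v^2 - 108*v + 216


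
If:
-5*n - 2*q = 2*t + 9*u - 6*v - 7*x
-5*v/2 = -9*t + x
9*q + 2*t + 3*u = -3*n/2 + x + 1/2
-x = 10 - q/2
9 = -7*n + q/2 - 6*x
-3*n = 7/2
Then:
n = -7/6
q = 71/3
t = -35621/1536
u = -41609/768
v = -64681/768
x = 11/6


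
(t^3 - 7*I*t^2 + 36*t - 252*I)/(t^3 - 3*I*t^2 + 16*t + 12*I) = (t^2 - I*t + 42)/(t^2 + 3*I*t - 2)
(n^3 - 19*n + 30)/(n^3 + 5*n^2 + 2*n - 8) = (n^3 - 19*n + 30)/(n^3 + 5*n^2 + 2*n - 8)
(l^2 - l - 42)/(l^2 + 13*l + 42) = (l - 7)/(l + 7)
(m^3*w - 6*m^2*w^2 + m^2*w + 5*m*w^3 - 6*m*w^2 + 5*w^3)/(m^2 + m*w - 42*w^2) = w*(m^3 - 6*m^2*w + m^2 + 5*m*w^2 - 6*m*w + 5*w^2)/(m^2 + m*w - 42*w^2)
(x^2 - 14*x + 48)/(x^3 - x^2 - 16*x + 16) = (x^2 - 14*x + 48)/(x^3 - x^2 - 16*x + 16)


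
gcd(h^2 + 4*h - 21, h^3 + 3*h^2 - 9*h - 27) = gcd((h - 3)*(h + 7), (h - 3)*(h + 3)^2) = h - 3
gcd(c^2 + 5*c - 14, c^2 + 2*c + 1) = 1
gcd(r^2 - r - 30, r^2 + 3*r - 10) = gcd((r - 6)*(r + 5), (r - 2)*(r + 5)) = r + 5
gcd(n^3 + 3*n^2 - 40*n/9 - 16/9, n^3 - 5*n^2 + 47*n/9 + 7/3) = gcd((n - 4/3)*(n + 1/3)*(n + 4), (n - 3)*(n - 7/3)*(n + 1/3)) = n + 1/3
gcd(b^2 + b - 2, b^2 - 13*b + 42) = 1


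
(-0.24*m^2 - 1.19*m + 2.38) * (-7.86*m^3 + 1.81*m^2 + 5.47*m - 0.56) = 1.8864*m^5 + 8.919*m^4 - 22.1735*m^3 - 2.0671*m^2 + 13.685*m - 1.3328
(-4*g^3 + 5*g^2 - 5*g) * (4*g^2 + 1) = -16*g^5 + 20*g^4 - 24*g^3 + 5*g^2 - 5*g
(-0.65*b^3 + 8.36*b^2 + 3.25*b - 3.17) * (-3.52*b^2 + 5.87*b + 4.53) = 2.288*b^5 - 33.2427*b^4 + 34.6887*b^3 + 68.1067*b^2 - 3.8854*b - 14.3601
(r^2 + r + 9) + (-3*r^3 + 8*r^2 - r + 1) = -3*r^3 + 9*r^2 + 10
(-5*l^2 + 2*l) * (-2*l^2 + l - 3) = 10*l^4 - 9*l^3 + 17*l^2 - 6*l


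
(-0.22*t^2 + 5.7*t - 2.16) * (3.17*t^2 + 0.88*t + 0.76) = -0.6974*t^4 + 17.8754*t^3 - 1.9984*t^2 + 2.4312*t - 1.6416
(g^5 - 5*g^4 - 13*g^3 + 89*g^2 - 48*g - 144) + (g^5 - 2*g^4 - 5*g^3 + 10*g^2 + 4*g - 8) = 2*g^5 - 7*g^4 - 18*g^3 + 99*g^2 - 44*g - 152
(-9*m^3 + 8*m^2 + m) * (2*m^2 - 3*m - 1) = -18*m^5 + 43*m^4 - 13*m^3 - 11*m^2 - m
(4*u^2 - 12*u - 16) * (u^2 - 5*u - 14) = 4*u^4 - 32*u^3 - 12*u^2 + 248*u + 224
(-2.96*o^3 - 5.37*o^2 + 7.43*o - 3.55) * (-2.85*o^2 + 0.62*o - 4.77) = 8.436*o^5 + 13.4693*o^4 - 10.3857*o^3 + 40.339*o^2 - 37.6421*o + 16.9335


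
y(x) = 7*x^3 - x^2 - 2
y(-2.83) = -168.67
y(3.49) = 283.38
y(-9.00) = -5186.00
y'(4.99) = 512.92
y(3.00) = 178.00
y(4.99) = 842.86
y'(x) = 21*x^2 - 2*x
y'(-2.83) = 173.85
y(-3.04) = -207.90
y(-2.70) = -147.07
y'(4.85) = 484.27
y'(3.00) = 183.00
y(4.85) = 773.07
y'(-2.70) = 158.49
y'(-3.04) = 200.15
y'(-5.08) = 552.09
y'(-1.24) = 34.77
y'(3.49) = 248.80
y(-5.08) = -945.48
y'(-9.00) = 1719.00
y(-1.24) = -16.88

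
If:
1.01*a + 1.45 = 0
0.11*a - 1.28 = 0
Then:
No Solution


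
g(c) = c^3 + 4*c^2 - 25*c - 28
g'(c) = 3*c^2 + 8*c - 25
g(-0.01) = -27.75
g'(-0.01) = -25.08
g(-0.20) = -22.85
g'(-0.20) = -26.48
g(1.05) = -48.68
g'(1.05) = -13.29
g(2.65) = -47.55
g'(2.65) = 17.27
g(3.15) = -35.80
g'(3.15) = 29.97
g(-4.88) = 73.04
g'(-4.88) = 7.40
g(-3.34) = 62.86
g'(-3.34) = -18.25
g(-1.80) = 24.13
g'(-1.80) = -29.68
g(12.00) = 1976.00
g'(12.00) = 503.00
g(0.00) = -28.00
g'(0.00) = -25.00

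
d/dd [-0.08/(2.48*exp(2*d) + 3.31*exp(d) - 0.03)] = (0.3968*exp(d) + 0.2648)*exp(d)/(2.48*exp(2*d) + 3.31*exp(d) - 0.03)^2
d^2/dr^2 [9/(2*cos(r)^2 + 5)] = 36*(-4*sin(r)^4 - 8*sin(r)^2 + 7)/(cos(2*r) + 6)^3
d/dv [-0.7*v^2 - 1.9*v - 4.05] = -1.4*v - 1.9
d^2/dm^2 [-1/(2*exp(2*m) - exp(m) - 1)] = (2*(4*exp(m) - 1)^2*exp(m) + (8*exp(m) - 1)*(-2*exp(2*m) + exp(m) + 1))*exp(m)/(-2*exp(2*m) + exp(m) + 1)^3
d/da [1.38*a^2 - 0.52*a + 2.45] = 2.76*a - 0.52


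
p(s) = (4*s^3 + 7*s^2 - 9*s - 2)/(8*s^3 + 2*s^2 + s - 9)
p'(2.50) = 0.00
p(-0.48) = -0.35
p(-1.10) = -0.60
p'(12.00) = 0.00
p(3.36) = 0.62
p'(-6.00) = -0.03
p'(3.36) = -0.01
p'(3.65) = -0.01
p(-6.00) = 0.34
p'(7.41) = -0.01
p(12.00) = 0.55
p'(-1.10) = -0.30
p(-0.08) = 0.14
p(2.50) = 0.62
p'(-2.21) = -0.34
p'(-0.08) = 1.12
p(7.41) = 0.58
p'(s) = (-24*s^2 - 4*s - 1)*(4*s^3 + 7*s^2 - 9*s - 2)/(8*s^3 + 2*s^2 + s - 9)^2 + (12*s^2 + 14*s - 9)/(8*s^3 + 2*s^2 + s - 9)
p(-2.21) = -0.10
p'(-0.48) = 1.14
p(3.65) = 0.62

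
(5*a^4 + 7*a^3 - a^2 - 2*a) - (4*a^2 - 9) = 5*a^4 + 7*a^3 - 5*a^2 - 2*a + 9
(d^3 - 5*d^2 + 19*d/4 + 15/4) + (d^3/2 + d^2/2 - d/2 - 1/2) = 3*d^3/2 - 9*d^2/2 + 17*d/4 + 13/4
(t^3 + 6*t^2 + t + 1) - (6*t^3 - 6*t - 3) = -5*t^3 + 6*t^2 + 7*t + 4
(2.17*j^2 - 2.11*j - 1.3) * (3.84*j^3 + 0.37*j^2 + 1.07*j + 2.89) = 8.3328*j^5 - 7.2995*j^4 - 3.4508*j^3 + 3.5326*j^2 - 7.4889*j - 3.757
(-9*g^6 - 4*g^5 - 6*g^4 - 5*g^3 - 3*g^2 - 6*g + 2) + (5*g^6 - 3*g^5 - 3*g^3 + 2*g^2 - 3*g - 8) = -4*g^6 - 7*g^5 - 6*g^4 - 8*g^3 - g^2 - 9*g - 6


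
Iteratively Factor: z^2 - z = (z)*(z - 1)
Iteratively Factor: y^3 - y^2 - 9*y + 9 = (y - 1)*(y^2 - 9) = (y - 3)*(y - 1)*(y + 3)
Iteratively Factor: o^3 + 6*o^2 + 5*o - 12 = (o + 3)*(o^2 + 3*o - 4) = (o + 3)*(o + 4)*(o - 1)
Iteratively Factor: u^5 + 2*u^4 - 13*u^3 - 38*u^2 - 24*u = (u)*(u^4 + 2*u^3 - 13*u^2 - 38*u - 24) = u*(u - 4)*(u^3 + 6*u^2 + 11*u + 6) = u*(u - 4)*(u + 2)*(u^2 + 4*u + 3) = u*(u - 4)*(u + 1)*(u + 2)*(u + 3)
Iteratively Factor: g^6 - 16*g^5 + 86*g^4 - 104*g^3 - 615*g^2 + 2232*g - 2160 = (g - 4)*(g^5 - 12*g^4 + 38*g^3 + 48*g^2 - 423*g + 540) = (g - 4)*(g + 3)*(g^4 - 15*g^3 + 83*g^2 - 201*g + 180) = (g - 4)^2*(g + 3)*(g^3 - 11*g^2 + 39*g - 45) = (g - 4)^2*(g - 3)*(g + 3)*(g^2 - 8*g + 15) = (g - 5)*(g - 4)^2*(g - 3)*(g + 3)*(g - 3)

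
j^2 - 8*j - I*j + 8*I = (j - 8)*(j - I)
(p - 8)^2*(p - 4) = p^3 - 20*p^2 + 128*p - 256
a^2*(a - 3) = a^3 - 3*a^2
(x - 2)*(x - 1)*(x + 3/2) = x^3 - 3*x^2/2 - 5*x/2 + 3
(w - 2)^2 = w^2 - 4*w + 4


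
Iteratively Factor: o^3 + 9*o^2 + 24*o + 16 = (o + 1)*(o^2 + 8*o + 16) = (o + 1)*(o + 4)*(o + 4)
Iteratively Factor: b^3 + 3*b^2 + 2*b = (b + 1)*(b^2 + 2*b) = b*(b + 1)*(b + 2)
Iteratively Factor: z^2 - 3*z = (z - 3)*(z)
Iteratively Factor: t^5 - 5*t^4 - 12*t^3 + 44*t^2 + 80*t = (t - 4)*(t^4 - t^3 - 16*t^2 - 20*t) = (t - 4)*(t + 2)*(t^3 - 3*t^2 - 10*t) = t*(t - 4)*(t + 2)*(t^2 - 3*t - 10) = t*(t - 4)*(t + 2)^2*(t - 5)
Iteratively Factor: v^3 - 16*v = (v - 4)*(v^2 + 4*v) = v*(v - 4)*(v + 4)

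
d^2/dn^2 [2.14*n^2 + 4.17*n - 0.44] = 4.28000000000000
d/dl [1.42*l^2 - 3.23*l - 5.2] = 2.84*l - 3.23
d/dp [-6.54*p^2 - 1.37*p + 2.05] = -13.08*p - 1.37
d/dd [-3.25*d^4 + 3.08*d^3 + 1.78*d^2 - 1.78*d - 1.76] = -13.0*d^3 + 9.24*d^2 + 3.56*d - 1.78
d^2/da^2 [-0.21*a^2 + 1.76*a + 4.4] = -0.420000000000000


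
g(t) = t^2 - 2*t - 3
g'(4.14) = 6.28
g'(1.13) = 0.26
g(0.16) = -3.29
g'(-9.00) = -20.00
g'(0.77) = -0.46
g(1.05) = -4.00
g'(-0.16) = -2.32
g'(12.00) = 22.00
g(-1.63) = 2.92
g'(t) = 2*t - 2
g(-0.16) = -2.65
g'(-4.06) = -10.12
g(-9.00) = 96.00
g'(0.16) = -1.68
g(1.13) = -3.98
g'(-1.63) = -5.26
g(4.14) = 5.86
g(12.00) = 117.00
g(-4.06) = 21.60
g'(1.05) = 0.10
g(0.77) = -3.95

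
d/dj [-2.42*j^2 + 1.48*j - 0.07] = 1.48 - 4.84*j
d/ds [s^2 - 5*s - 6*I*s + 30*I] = 2*s - 5 - 6*I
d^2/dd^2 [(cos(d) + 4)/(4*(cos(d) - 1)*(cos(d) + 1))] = -(23*cos(d) + 32*cos(2*d) + cos(3*d) + 64)/(4*(cos(2*d) - 1)^2)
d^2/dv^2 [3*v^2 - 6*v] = 6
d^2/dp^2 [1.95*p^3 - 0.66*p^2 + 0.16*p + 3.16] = 11.7*p - 1.32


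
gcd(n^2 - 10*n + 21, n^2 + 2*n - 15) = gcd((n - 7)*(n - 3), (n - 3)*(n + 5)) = n - 3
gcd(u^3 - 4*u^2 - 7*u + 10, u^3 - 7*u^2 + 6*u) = u - 1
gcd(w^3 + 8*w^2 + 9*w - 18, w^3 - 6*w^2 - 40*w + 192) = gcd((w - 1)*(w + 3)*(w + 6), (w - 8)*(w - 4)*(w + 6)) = w + 6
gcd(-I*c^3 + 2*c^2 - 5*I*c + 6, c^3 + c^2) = 1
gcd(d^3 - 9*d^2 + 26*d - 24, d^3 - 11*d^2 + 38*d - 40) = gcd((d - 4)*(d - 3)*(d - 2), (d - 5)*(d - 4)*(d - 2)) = d^2 - 6*d + 8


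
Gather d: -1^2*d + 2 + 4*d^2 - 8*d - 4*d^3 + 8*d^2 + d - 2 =-4*d^3 + 12*d^2 - 8*d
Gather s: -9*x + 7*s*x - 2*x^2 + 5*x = 7*s*x - 2*x^2 - 4*x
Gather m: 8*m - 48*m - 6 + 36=30 - 40*m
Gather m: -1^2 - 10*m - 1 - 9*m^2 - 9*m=-9*m^2 - 19*m - 2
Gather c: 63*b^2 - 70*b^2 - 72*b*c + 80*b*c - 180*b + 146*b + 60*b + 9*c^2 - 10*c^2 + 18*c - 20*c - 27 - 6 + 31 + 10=-7*b^2 + 26*b - c^2 + c*(8*b - 2) + 8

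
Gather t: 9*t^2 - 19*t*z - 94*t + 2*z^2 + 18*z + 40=9*t^2 + t*(-19*z - 94) + 2*z^2 + 18*z + 40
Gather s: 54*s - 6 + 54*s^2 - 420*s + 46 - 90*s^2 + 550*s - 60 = -36*s^2 + 184*s - 20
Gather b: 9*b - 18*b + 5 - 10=-9*b - 5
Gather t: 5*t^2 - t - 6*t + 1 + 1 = 5*t^2 - 7*t + 2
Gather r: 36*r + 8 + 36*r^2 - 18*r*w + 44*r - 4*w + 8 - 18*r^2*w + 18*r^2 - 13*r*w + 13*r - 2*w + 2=r^2*(54 - 18*w) + r*(93 - 31*w) - 6*w + 18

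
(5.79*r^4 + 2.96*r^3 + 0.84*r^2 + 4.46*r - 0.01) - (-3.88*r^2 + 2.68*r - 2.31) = 5.79*r^4 + 2.96*r^3 + 4.72*r^2 + 1.78*r + 2.3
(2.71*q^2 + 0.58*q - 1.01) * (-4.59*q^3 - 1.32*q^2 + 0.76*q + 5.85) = -12.4389*q^5 - 6.2394*q^4 + 5.9299*q^3 + 17.6275*q^2 + 2.6254*q - 5.9085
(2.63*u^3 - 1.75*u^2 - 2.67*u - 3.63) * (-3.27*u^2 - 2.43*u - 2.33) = -8.6001*u^5 - 0.6684*u^4 + 6.8555*u^3 + 22.4357*u^2 + 15.042*u + 8.4579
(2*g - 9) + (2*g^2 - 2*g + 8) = 2*g^2 - 1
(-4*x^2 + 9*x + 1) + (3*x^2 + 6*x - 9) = -x^2 + 15*x - 8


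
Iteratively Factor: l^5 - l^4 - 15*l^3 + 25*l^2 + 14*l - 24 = (l + 4)*(l^4 - 5*l^3 + 5*l^2 + 5*l - 6) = (l - 3)*(l + 4)*(l^3 - 2*l^2 - l + 2) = (l - 3)*(l - 2)*(l + 4)*(l^2 - 1) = (l - 3)*(l - 2)*(l - 1)*(l + 4)*(l + 1)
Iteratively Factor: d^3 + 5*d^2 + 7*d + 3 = (d + 1)*(d^2 + 4*d + 3) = (d + 1)^2*(d + 3)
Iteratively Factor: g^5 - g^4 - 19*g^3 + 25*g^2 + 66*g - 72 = (g - 3)*(g^4 + 2*g^3 - 13*g^2 - 14*g + 24) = (g - 3)*(g - 1)*(g^3 + 3*g^2 - 10*g - 24) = (g - 3)*(g - 1)*(g + 2)*(g^2 + g - 12) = (g - 3)*(g - 1)*(g + 2)*(g + 4)*(g - 3)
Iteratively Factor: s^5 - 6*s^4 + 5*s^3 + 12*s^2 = (s)*(s^4 - 6*s^3 + 5*s^2 + 12*s) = s*(s + 1)*(s^3 - 7*s^2 + 12*s) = s^2*(s + 1)*(s^2 - 7*s + 12) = s^2*(s - 3)*(s + 1)*(s - 4)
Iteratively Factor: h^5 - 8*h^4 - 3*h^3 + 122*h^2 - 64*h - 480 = (h + 2)*(h^4 - 10*h^3 + 17*h^2 + 88*h - 240) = (h + 2)*(h + 3)*(h^3 - 13*h^2 + 56*h - 80) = (h - 5)*(h + 2)*(h + 3)*(h^2 - 8*h + 16) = (h - 5)*(h - 4)*(h + 2)*(h + 3)*(h - 4)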